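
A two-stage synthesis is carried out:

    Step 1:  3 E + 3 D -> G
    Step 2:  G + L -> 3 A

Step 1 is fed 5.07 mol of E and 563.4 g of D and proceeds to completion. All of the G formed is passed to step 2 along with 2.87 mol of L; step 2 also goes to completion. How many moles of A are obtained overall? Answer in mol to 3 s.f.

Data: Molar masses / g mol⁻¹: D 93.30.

5.07 mol

Step 1:
n(E) = 5.070 mol
n(D) = 563.4 / 93.30 = 6.039 mol
n/ν for E = 5.070/3 = 1.690
n/ν for D = 6.039/3 = 2.013
Smallest n/ν is E → limiting reagent.
n(G) produced = (1/3) × 5.070 = 1.690 mol
Step 2:
n(G) available = 1.690 mol
n(L) = 2.870 mol
n/ν for G = 1.690/1 = 1.690
n/ν for L = 2.870/1 = 2.870
Smallest n/ν is G → limiting reagent.
n(A) = (3/1) × 1.690 = 5.070 mol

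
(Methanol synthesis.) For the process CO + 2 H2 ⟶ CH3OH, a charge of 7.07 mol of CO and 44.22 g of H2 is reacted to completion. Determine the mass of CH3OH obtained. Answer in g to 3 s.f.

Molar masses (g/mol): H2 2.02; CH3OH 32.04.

227 g

n(CO) = 7.070 mol
n(H2) = 44.22 / 2.02 = 21.89 mol
n/ν for CO = 7.070/1 = 7.070
n/ν for H2 = 21.89/2 = 10.95
Smallest n/ν is CO → limiting reagent.
n(CH3OH) = (1/1) × 7.070 = 7.070 mol
mass = 7.070 × 32.04 = 226.5 g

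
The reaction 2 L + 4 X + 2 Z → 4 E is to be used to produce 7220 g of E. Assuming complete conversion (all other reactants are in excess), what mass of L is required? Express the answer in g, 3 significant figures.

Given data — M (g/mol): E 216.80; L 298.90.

n(E) = 7220 / 216.80 = 33.30 mol
n(L) = (2/4) × 33.30 = 16.65 mol
mass = 16.65 × 298.90 = 4977 g

4980 g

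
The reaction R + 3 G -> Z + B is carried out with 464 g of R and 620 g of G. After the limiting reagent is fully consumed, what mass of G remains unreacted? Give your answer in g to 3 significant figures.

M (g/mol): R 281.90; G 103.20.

n(R) = 464.0 / 281.90 = 1.646 mol
n(G) = 620.0 / 103.20 = 6.008 mol
n/ν for R = 1.646/1 = 1.646
n/ν for G = 6.008/3 = 2.003
Smallest n/ν is R → limiting reagent.
G consumed = (3/1) × 1.646 = 4.938 mol
G remaining = 6.008 − 4.938 = 1.070 mol
mass = 1.070 × 103.20 = 110.4 g

110 g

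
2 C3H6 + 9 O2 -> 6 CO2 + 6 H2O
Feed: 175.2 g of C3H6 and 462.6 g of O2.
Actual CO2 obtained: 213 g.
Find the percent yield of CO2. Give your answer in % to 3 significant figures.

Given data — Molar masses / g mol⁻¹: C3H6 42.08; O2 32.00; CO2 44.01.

n(C3H6) = 175.2 / 42.08 = 4.163 mol
n(O2) = 462.6 / 32.00 = 14.46 mol
n/ν → C3H6: 2.082, O2: 1.607; O2 is limiting.
theoretical n(CO2) = (6/9) × 14.46 = 9.640 mol → 424.3 g
% yield = 213 / 424.3 × 100 = 50.20 %

50.2 %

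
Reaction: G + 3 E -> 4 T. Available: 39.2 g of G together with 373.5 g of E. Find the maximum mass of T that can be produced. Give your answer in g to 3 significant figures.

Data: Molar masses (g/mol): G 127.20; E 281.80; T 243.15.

n(G) = 39.20 / 127.20 = 0.3082 mol
n(E) = 373.5 / 281.80 = 1.325 mol
n/ν for G = 0.3082/1 = 0.3082
n/ν for E = 1.325/3 = 0.4417
Smallest n/ν is G → limiting reagent.
n(T) = (4/1) × 0.3082 = 1.233 mol
mass = 1.233 × 243.15 = 299.8 g

300 g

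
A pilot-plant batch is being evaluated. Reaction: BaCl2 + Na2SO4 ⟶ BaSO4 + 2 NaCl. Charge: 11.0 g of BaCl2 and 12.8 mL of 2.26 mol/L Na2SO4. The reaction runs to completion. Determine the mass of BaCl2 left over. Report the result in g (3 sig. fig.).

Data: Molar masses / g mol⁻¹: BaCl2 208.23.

n(BaCl2) = 11.00 / 208.23 = 0.05283 mol
n(Na2SO4) = 2.26 × 12.80/1000 = 0.02893 mol
n/ν for BaCl2 = 0.05283/1 = 0.05283
n/ν for Na2SO4 = 0.02893/1 = 0.02893
Smallest n/ν is Na2SO4 → limiting reagent.
BaCl2 consumed = (1/1) × 0.02893 = 0.02893 mol
BaCl2 remaining = 0.05283 − 0.02893 = 0.02390 mol
mass = 0.02390 × 208.23 = 4.977 g

4.98 g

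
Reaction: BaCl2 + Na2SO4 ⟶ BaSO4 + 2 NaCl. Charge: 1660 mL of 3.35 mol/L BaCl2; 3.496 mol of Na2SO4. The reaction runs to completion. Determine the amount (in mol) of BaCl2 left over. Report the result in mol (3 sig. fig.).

n(BaCl2) = 3.35 × 1660/1000 = 5.561 mol
n(Na2SO4) = 3.496 mol
n/ν → BaCl2: 5.561, Na2SO4: 3.496; Na2SO4 is limiting.
BaCl2 consumed = (1/1) × 3.496 = 3.496 mol
BaCl2 remaining = 5.561 − 3.496 = 2.065 mol

2.07 mol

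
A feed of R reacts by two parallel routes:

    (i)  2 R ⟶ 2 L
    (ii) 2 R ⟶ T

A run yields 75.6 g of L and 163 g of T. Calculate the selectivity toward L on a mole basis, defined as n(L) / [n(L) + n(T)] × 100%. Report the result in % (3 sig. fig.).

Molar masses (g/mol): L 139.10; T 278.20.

48.1 %

n(L) = 75.6 / 139.10 = 0.5435 mol
n(T) = 163 / 278.20 = 0.5859 mol
selectivity = 0.5435/(0.5435+0.5859) × 100 = 48.12 %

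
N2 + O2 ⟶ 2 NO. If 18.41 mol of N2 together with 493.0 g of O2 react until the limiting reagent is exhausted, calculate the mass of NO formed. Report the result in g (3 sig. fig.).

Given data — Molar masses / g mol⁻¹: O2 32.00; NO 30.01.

925 g

n(N2) = 18.41 mol
n(O2) = 493.0 / 32.00 = 15.41 mol
n/ν for N2 = 18.41/1 = 18.41
n/ν for O2 = 15.41/1 = 15.41
Smallest n/ν is O2 → limiting reagent.
n(NO) = (2/1) × 15.41 = 30.82 mol
mass = 30.82 × 30.01 = 924.9 g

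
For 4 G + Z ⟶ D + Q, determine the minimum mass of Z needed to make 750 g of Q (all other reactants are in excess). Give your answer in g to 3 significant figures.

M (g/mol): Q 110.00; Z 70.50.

481 g

n(Q) = 750 / 110.00 = 6.818 mol
n(Z) = (1/1) × 6.818 = 6.818 mol
mass = 6.818 × 70.50 = 480.7 g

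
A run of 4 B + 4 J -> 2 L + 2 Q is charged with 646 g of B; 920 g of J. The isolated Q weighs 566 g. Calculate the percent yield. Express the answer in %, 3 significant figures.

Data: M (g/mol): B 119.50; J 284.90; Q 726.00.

48.3 %

n(B) = 646.0 / 119.50 = 5.406 mol
n(J) = 920.0 / 284.90 = 3.229 mol
n/ν for B = 5.406/4 = 1.352
n/ν for J = 3.229/4 = 0.8073
Smallest n/ν is J → limiting reagent.
theoretical n(Q) = (2/4) × 3.229 = 1.615 mol → 1172 g
% yield = 566 / 1172 × 100 = 48.29 %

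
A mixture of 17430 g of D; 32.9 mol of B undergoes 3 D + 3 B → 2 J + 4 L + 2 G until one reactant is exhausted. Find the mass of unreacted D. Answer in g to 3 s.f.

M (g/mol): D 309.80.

7240 g

n(D) = 17430 / 309.80 = 56.26 mol
n(B) = 32.90 mol
n/ν for D = 56.26/3 = 18.75
n/ν for B = 32.90/3 = 10.97
Smallest n/ν is B → limiting reagent.
D consumed = (3/3) × 32.90 = 32.90 mol
D remaining = 56.26 − 32.90 = 23.36 mol
mass = 23.36 × 309.80 = 7237 g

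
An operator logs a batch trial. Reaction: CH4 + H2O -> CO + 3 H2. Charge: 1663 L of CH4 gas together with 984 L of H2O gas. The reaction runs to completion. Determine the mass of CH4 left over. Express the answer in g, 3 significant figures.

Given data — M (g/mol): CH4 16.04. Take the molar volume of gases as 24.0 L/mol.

454 g

n(CH4) = 1663 / 24.0 = 69.29 mol
n(H2O) = 984.0 / 24.0 = 41.00 mol
n/ν → CH4: 69.29, H2O: 41.00; H2O is limiting.
CH4 consumed = (1/1) × 41.00 = 41.00 mol
CH4 remaining = 69.29 − 41.00 = 28.29 mol
mass = 28.29 × 16.04 = 453.8 g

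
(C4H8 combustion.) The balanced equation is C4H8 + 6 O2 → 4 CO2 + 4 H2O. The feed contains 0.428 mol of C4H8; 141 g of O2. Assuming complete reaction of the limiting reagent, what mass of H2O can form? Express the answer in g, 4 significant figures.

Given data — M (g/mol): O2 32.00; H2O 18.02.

n(C4H8) = 0.4280 mol
n(O2) = 141.0 / 32.00 = 4.406 mol
n/ν for C4H8 = 0.4280/1 = 0.4280
n/ν for O2 = 4.406/6 = 0.7343
Smallest n/ν is C4H8 → limiting reagent.
n(H2O) = (4/1) × 0.4280 = 1.712 mol
mass = 1.712 × 18.02 = 30.85 g

30.85 g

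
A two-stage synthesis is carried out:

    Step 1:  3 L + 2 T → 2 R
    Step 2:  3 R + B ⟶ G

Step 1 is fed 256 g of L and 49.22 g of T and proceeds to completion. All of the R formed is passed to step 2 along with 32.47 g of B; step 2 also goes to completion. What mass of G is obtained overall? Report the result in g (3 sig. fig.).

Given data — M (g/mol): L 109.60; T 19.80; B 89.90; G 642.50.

Step 1:
n(L) = 256.0 / 109.60 = 2.336 mol
n(T) = 49.22 / 19.80 = 2.486 mol
n/ν for L = 2.336/3 = 0.7787
n/ν for T = 2.486/2 = 1.243
Smallest n/ν is L → limiting reagent.
n(R) produced = (2/3) × 2.336 = 1.557 mol
Step 2:
n(R) available = 1.557 mol
n(B) = 32.47 / 89.90 = 0.3612 mol
n/ν for R = 1.557/3 = 0.5190
n/ν for B = 0.3612/1 = 0.3612
Smallest n/ν is B → limiting reagent.
n(G) = (1/1) × 0.3612 = 0.3612 mol
mass = 0.3612 × 642.50 = 232.1 g

232 g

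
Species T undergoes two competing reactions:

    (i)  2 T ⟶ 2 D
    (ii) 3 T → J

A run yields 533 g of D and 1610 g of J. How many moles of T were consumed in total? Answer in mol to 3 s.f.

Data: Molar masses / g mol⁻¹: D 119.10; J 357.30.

18.0 mol

n(D) = 533 / 119.10 = 4.475 mol
n(J) = 1610 / 357.30 = 4.506 mol
n(T) via (i) = (2/2)×4.475 = 4.475 mol
n(T) via (ii) = (3/1)×4.506 = 13.52 mol
total n(T) = 4.475 + 13.52 = 18.00 mol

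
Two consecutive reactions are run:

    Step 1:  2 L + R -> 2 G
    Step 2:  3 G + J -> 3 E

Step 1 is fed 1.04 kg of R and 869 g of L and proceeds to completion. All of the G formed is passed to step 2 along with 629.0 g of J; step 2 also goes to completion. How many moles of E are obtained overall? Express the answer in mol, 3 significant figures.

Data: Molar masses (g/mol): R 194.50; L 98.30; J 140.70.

8.84 mol

Step 1:
n(R) = 1.040×1000 / 194.50 = 5.347 mol
n(L) = 869.0 / 98.30 = 8.840 mol
n/ν for R = 5.347/1 = 5.347
n/ν for L = 8.840/2 = 4.420
Smallest n/ν is L → limiting reagent.
n(G) produced = (2/2) × 8.840 = 8.840 mol
Step 2:
n(G) available = 8.840 mol
n(J) = 629.0 / 140.70 = 4.471 mol
n/ν for G = 8.840/3 = 2.947
n/ν for J = 4.471/1 = 4.471
Smallest n/ν is G → limiting reagent.
n(E) = (3/3) × 8.840 = 8.840 mol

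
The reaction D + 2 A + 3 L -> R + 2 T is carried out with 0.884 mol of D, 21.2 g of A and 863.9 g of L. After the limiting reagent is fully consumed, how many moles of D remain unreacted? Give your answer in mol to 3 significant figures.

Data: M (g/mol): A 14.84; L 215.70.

n(D) = 0.8840 mol
n(A) = 21.20 / 14.84 = 1.429 mol
n(L) = 863.9 / 215.70 = 4.005 mol
n/ν → D: 0.8840, A: 0.7145, L: 1.335; A is limiting.
D consumed = (1/2) × 1.429 = 0.7145 mol
D remaining = 0.8840 − 0.7145 = 0.1695 mol

0.170 mol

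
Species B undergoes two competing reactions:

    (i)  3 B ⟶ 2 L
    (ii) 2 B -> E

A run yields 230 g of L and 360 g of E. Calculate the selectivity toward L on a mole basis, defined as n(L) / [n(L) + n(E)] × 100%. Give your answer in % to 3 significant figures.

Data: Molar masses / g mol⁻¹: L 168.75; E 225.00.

46.0 %

n(L) = 230 / 168.75 = 1.363 mol
n(E) = 360 / 225.00 = 1.600 mol
selectivity = 1.363/(1.363+1.600) × 100 = 46.00 %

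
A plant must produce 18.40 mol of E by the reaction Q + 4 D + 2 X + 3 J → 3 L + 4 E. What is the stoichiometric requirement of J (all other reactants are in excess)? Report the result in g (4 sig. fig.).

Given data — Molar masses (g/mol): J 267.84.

n(E) = 18.40 mol
n(J) = (3/4) × 18.40 = 13.80 mol
mass = 13.80 × 267.84 = 3696 g

3696 g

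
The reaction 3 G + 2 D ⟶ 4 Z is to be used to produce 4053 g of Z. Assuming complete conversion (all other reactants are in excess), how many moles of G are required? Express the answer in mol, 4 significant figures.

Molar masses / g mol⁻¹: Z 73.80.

41.19 mol

n(Z) = 4053 / 73.80 = 54.92 mol
n(G) = (3/4) × 54.92 = 41.19 mol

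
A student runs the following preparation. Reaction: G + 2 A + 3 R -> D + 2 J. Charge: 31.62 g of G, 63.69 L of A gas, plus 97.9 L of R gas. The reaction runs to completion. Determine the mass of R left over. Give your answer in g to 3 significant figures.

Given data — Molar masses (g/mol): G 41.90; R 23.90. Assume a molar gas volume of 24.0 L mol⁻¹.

n(G) = 31.62 / 41.90 = 0.7547 mol
n(A) = 63.69 / 24.0 = 2.654 mol
n(R) = 97.90 / 24.0 = 4.079 mol
n/ν for G = 0.7547/1 = 0.7547
n/ν for A = 2.654/2 = 1.327
n/ν for R = 4.079/3 = 1.360
Smallest n/ν is G → limiting reagent.
R consumed = (3/1) × 0.7547 = 2.264 mol
R remaining = 4.079 − 2.264 = 1.815 mol
mass = 1.815 × 23.90 = 43.38 g

43.4 g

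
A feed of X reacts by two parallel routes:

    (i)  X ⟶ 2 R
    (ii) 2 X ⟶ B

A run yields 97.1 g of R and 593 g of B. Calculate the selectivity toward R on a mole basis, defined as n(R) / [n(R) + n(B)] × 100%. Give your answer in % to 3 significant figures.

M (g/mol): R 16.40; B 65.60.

39.6 %

n(R) = 97.1 / 16.40 = 5.921 mol
n(B) = 593 / 65.60 = 9.040 mol
selectivity = 5.921/(5.921+9.040) × 100 = 39.58 %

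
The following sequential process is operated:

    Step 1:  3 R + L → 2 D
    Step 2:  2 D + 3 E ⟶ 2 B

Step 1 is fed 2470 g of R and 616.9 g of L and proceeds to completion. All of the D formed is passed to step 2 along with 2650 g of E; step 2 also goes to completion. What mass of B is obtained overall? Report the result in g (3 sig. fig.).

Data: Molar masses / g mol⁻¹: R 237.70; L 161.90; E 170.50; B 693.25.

Step 1:
n(R) = 2470 / 237.70 = 10.39 mol
n(L) = 616.9 / 161.90 = 3.810 mol
n/ν for R = 10.39/3 = 3.463
n/ν for L = 3.810/1 = 3.810
Smallest n/ν is R → limiting reagent.
n(D) produced = (2/3) × 10.39 = 6.927 mol
Step 2:
n(D) available = 6.927 mol
n(E) = 2650 / 170.50 = 15.54 mol
n/ν for D = 6.927/2 = 3.464
n/ν for E = 15.54/3 = 5.180
Smallest n/ν is D → limiting reagent.
n(B) = (2/2) × 6.927 = 6.927 mol
mass = 6.927 × 693.25 = 4802 g

4800 g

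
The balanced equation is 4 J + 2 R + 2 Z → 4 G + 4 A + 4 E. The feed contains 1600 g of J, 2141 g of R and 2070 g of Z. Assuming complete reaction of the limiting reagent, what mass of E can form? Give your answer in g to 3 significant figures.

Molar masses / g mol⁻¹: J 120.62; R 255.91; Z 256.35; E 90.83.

n(J) = 1600 / 120.62 = 13.26 mol
n(R) = 2141 / 255.91 = 8.366 mol
n(Z) = 2070 / 256.35 = 8.075 mol
n/ν for J = 13.26/4 = 3.315
n/ν for R = 8.366/2 = 4.183
n/ν for Z = 8.075/2 = 4.038
Smallest n/ν is J → limiting reagent.
n(E) = (4/4) × 13.26 = 13.26 mol
mass = 13.26 × 90.83 = 1204 g

1200 g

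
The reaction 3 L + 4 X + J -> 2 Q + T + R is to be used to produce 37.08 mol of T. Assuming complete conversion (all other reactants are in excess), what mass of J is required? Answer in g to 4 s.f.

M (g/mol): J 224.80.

8336 g

n(T) = 37.08 mol
n(J) = (1/1) × 37.08 = 37.08 mol
mass = 37.08 × 224.80 = 8336 g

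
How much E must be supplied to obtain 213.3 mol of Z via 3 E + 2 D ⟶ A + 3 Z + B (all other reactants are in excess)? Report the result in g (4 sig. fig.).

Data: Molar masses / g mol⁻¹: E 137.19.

29260 g

n(Z) = 213.3 mol
n(E) = (3/3) × 213.3 = 213.3 mol
mass = 213.3 × 137.19 = 29260 g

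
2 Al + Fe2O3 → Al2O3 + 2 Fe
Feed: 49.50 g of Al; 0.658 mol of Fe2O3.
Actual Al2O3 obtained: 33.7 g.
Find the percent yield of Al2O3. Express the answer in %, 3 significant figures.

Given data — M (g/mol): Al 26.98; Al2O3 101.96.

50.2 %

n(Al) = 49.50 / 26.98 = 1.835 mol
n(Fe2O3) = 0.6580 mol
n/ν → Al: 0.9175, Fe2O3: 0.6580; Fe2O3 is limiting.
theoretical n(Al2O3) = (1/1) × 0.6580 = 0.6580 mol → 67.09 g
% yield = 33.7 / 67.09 × 100 = 50.23 %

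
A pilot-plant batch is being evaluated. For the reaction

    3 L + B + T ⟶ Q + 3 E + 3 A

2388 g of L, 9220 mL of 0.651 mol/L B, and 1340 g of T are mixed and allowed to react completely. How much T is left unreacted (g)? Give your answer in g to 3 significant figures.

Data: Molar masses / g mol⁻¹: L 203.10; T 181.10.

n(L) = 2388 / 203.10 = 11.76 mol
n(B) = 0.651 × 9220/1000 = 6.002 mol
n(T) = 1340 / 181.10 = 7.399 mol
n/ν for L = 11.76/3 = 3.920
n/ν for B = 6.002/1 = 6.002
n/ν for T = 7.399/1 = 7.399
Smallest n/ν is L → limiting reagent.
T consumed = (1/3) × 11.76 = 3.920 mol
T remaining = 7.399 − 3.920 = 3.479 mol
mass = 3.479 × 181.10 = 630.0 g

630 g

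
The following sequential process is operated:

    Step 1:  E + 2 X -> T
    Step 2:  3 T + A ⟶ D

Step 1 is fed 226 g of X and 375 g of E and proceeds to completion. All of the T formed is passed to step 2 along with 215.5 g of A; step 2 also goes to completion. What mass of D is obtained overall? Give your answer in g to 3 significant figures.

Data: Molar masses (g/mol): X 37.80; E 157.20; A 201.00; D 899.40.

Step 1:
n(X) = 226.0 / 37.80 = 5.979 mol
n(E) = 375.0 / 157.20 = 2.385 mol
n/ν for X = 5.979/2 = 2.990
n/ν for E = 2.385/1 = 2.385
Smallest n/ν is E → limiting reagent.
n(T) produced = (1/1) × 2.385 = 2.385 mol
Step 2:
n(T) available = 2.385 mol
n(A) = 215.5 / 201.00 = 1.072 mol
n/ν for T = 2.385/3 = 0.7950
n/ν for A = 1.072/1 = 1.072
Smallest n/ν is T → limiting reagent.
n(D) = (1/3) × 2.385 = 0.7950 mol
mass = 0.7950 × 899.40 = 715.0 g

715 g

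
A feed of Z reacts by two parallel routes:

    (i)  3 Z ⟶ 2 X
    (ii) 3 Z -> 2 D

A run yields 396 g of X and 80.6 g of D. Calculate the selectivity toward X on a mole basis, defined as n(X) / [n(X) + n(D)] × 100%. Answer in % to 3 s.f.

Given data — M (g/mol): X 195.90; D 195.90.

n(X) = 396 / 195.90 = 2.021 mol
n(D) = 80.6 / 195.90 = 0.4114 mol
selectivity = 2.021/(2.021+0.4114) × 100 = 83.09 %

83.1 %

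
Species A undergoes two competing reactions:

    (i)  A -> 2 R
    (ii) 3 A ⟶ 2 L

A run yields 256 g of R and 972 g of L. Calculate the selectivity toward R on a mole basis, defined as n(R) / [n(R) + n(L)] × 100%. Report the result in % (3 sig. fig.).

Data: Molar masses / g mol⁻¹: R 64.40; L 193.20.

n(R) = 256 / 64.40 = 3.975 mol
n(L) = 972 / 193.20 = 5.031 mol
selectivity = 3.975/(3.975+5.031) × 100 = 44.14 %

44.1 %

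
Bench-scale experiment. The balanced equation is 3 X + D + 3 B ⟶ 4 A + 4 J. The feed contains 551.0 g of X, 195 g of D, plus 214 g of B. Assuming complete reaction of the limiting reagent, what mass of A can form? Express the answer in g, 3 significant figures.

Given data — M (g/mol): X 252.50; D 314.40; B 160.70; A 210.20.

n(X) = 551.0 / 252.50 = 2.182 mol
n(D) = 195.0 / 314.40 = 0.6202 mol
n(B) = 214.0 / 160.70 = 1.332 mol
n/ν → X: 0.7273, D: 0.6202, B: 0.4440; B is limiting.
n(A) = (4/3) × 1.332 = 1.776 mol
mass = 1.776 × 210.20 = 373.3 g

373 g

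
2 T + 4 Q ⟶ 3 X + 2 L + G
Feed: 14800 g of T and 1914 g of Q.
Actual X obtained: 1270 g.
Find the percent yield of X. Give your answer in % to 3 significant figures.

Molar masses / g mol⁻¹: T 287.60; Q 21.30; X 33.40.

56.4 %

n(T) = 14800 / 287.60 = 51.46 mol
n(Q) = 1914 / 21.30 = 89.86 mol
n/ν for T = 51.46/2 = 25.73
n/ν for Q = 89.86/4 = 22.47
Smallest n/ν is Q → limiting reagent.
theoretical n(X) = (3/4) × 89.86 = 67.40 mol → 2251 g
% yield = 1270 / 2251 × 100 = 56.42 %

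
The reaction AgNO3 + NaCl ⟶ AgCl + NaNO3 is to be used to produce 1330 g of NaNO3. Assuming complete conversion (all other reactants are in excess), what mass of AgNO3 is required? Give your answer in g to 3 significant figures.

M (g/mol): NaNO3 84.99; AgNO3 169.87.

2660 g

n(NaNO3) = 1330 / 84.99 = 15.65 mol
n(AgNO3) = (1/1) × 15.65 = 15.65 mol
mass = 15.65 × 169.87 = 2658 g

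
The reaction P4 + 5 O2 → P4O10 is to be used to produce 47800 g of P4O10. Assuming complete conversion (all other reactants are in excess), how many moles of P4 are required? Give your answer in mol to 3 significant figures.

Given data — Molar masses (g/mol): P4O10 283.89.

168 mol

n(P4O10) = 47800 / 283.89 = 168.4 mol
n(P4) = (1/1) × 168.4 = 168.4 mol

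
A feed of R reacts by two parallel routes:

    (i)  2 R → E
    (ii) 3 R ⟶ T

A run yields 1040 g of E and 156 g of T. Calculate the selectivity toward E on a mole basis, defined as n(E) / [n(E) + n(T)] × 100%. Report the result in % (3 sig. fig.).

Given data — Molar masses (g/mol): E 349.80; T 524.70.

n(E) = 1040 / 349.80 = 2.973 mol
n(T) = 156 / 524.70 = 0.2973 mol
selectivity = 2.973/(2.973+0.2973) × 100 = 90.91 %

90.9 %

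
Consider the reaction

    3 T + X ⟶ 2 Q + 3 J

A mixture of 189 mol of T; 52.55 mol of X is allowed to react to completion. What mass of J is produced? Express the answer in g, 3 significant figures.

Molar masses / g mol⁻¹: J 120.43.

n(T) = 189.0 mol
n(X) = 52.55 mol
n/ν → T: 63.00, X: 52.55; X is limiting.
n(J) = (3/1) × 52.55 = 157.7 mol
mass = 157.7 × 120.43 = 18990 g

19000 g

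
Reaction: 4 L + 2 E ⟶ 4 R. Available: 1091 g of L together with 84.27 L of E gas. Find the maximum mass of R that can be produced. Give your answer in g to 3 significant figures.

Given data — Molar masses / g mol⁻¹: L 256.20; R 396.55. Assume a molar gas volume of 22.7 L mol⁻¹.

n(L) = 1091 / 256.20 = 4.258 mol
n(E) = 84.27 / 22.7 = 3.712 mol
n/ν for L = 4.258/4 = 1.065
n/ν for E = 3.712/2 = 1.856
Smallest n/ν is L → limiting reagent.
n(R) = (4/4) × 4.258 = 4.258 mol
mass = 4.258 × 396.55 = 1689 g

1690 g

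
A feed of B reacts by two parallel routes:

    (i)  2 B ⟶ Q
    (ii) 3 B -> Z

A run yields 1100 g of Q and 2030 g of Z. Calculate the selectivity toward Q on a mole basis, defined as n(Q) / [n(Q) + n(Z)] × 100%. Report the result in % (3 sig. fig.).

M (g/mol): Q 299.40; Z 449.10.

44.8 %

n(Q) = 1100 / 299.40 = 3.674 mol
n(Z) = 2030 / 449.10 = 4.520 mol
selectivity = 3.674/(3.674+4.520) × 100 = 44.84 %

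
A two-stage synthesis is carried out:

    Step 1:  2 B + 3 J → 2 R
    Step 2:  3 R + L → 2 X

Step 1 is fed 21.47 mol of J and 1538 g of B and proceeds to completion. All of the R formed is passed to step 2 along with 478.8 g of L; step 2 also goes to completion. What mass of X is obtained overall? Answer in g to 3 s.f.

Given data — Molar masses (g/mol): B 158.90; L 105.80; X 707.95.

4570 g

Step 1:
n(J) = 21.47 mol
n(B) = 1538 / 158.90 = 9.679 mol
n/ν for J = 21.47/3 = 7.157
n/ν for B = 9.679/2 = 4.840
Smallest n/ν is B → limiting reagent.
n(R) produced = (2/2) × 9.679 = 9.679 mol
Step 2:
n(R) available = 9.679 mol
n(L) = 478.8 / 105.80 = 4.526 mol
n/ν for R = 9.679/3 = 3.226
n/ν for L = 4.526/1 = 4.526
Smallest n/ν is R → limiting reagent.
n(X) = (2/3) × 9.679 = 6.453 mol
mass = 6.453 × 707.95 = 4568 g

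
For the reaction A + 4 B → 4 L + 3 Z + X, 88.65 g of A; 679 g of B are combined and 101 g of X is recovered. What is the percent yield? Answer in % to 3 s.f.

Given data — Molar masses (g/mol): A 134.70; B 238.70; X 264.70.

58.0 %

n(A) = 88.65 / 134.70 = 0.6581 mol
n(B) = 679.0 / 238.70 = 2.845 mol
n/ν → A: 0.6581, B: 0.7113; A is limiting.
theoretical n(X) = (1/1) × 0.6581 = 0.6581 mol → 174.2 g
% yield = 101 / 174.2 × 100 = 57.98 %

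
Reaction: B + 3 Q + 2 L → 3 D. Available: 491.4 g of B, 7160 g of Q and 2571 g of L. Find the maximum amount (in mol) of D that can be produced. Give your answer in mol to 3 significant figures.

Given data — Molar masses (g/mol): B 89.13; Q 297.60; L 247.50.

15.6 mol

n(B) = 491.4 / 89.13 = 5.513 mol
n(Q) = 7160 / 297.60 = 24.06 mol
n(L) = 2571 / 247.50 = 10.39 mol
n/ν → B: 5.513, Q: 8.020, L: 5.195; L is limiting.
n(D) = (3/2) × 10.39 = 15.59 mol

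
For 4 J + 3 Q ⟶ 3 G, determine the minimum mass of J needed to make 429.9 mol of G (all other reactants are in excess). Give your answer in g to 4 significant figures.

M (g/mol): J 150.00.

n(G) = 429.9 mol
n(J) = (4/3) × 429.9 = 573.2 mol
mass = 573.2 × 150.00 = 85980 g

85980 g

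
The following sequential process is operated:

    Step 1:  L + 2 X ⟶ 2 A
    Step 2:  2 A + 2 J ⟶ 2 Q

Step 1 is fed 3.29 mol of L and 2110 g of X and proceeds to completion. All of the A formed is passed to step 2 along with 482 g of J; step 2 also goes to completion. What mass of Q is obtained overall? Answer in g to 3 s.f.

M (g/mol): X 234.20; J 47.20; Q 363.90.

2390 g

Step 1:
n(L) = 3.290 mol
n(X) = 2110 / 234.20 = 9.009 mol
n/ν for L = 3.290/1 = 3.290
n/ν for X = 9.009/2 = 4.505
Smallest n/ν is L → limiting reagent.
n(A) produced = (2/1) × 3.290 = 6.580 mol
Step 2:
n(A) available = 6.580 mol
n(J) = 482.0 / 47.20 = 10.21 mol
n/ν for A = 6.580/2 = 3.290
n/ν for J = 10.21/2 = 5.105
Smallest n/ν is A → limiting reagent.
n(Q) = (2/2) × 6.580 = 6.580 mol
mass = 6.580 × 363.90 = 2394 g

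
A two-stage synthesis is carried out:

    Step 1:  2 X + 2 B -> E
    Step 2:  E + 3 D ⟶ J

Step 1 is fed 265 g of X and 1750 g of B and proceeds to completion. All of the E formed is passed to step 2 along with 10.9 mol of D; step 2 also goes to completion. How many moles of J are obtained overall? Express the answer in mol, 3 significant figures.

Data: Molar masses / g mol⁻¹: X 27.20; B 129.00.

3.63 mol

Step 1:
n(X) = 265.0 / 27.20 = 9.743 mol
n(B) = 1750 / 129.00 = 13.57 mol
n/ν for X = 9.743/2 = 4.872
n/ν for B = 13.57/2 = 6.785
Smallest n/ν is X → limiting reagent.
n(E) produced = (1/2) × 9.743 = 4.872 mol
Step 2:
n(E) available = 4.872 mol
n(D) = 10.90 mol
n/ν for E = 4.872/1 = 4.872
n/ν for D = 10.90/3 = 3.633
Smallest n/ν is D → limiting reagent.
n(J) = (1/3) × 10.90 = 3.633 mol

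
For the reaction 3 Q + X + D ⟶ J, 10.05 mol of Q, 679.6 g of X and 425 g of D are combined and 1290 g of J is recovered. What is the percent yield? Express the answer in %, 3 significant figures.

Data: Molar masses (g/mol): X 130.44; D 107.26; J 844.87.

n(Q) = 10.05 mol
n(X) = 679.6 / 130.44 = 5.210 mol
n(D) = 425.0 / 107.26 = 3.962 mol
n/ν for Q = 10.05/3 = 3.350
n/ν for X = 5.210/1 = 5.210
n/ν for D = 3.962/1 = 3.962
Smallest n/ν is Q → limiting reagent.
theoretical n(J) = (1/3) × 10.05 = 3.350 mol → 2830 g
% yield = 1290 / 2830 × 100 = 45.58 %

45.6 %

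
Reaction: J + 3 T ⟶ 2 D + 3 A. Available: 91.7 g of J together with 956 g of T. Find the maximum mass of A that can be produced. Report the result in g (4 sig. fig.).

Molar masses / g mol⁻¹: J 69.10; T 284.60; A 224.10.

752.8 g

n(J) = 91.70 / 69.10 = 1.327 mol
n(T) = 956.0 / 284.60 = 3.359 mol
n/ν → J: 1.327, T: 1.120; T is limiting.
n(A) = (3/3) × 3.359 = 3.359 mol
mass = 3.359 × 224.10 = 752.8 g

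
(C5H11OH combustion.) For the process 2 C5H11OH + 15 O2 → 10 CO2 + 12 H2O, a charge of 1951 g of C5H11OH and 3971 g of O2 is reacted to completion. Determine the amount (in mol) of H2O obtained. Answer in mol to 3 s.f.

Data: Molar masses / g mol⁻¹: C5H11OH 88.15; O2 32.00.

n(C5H11OH) = 1951 / 88.15 = 22.13 mol
n(O2) = 3971 / 32.00 = 124.1 mol
n/ν → C5H11OH: 11.07, O2: 8.273; O2 is limiting.
n(H2O) = (12/15) × 124.1 = 99.28 mol

99.3 mol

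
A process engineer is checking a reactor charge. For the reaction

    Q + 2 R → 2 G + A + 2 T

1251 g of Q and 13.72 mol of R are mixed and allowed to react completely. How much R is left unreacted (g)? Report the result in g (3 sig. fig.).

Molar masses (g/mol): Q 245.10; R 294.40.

1030 g

n(Q) = 1251 / 245.10 = 5.104 mol
n(R) = 13.72 mol
n/ν → Q: 5.104, R: 6.860; Q is limiting.
R consumed = (2/1) × 5.104 = 10.21 mol
R remaining = 13.72 − 10.21 = 3.510 mol
mass = 3.510 × 294.40 = 1033 g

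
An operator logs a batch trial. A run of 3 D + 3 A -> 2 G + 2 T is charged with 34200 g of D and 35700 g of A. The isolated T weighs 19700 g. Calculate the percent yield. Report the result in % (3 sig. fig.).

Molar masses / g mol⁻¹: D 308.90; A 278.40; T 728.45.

n(D) = 34200 / 308.90 = 110.7 mol
n(A) = 35700 / 278.40 = 128.2 mol
n/ν → D: 36.90, A: 42.73; D is limiting.
theoretical n(T) = (2/3) × 110.7 = 73.80 mol → 53760 g
% yield = 19700 / 53760 × 100 = 36.64 %

36.6 %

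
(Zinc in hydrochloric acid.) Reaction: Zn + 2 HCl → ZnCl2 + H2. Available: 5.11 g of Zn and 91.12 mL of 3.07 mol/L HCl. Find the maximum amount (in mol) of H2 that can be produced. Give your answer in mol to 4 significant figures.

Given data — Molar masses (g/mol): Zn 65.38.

0.07816 mol

n(Zn) = 5.110 / 65.38 = 0.07816 mol
n(HCl) = 3.07 × 91.12/1000 = 0.2797 mol
n/ν → Zn: 0.07816, HCl: 0.1399; Zn is limiting.
n(H2) = (1/1) × 0.07816 = 0.07816 mol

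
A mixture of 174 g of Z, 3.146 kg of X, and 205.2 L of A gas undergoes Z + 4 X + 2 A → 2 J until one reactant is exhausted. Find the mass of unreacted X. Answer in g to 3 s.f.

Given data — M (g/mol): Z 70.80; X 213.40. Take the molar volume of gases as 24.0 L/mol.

1050 g

n(Z) = 174.0 / 70.80 = 2.458 mol
n(X) = 3.146×1000 / 213.40 = 14.74 mol
n(A) = 205.2 / 24.0 = 8.550 mol
n/ν → Z: 2.458, X: 3.685, A: 4.275; Z is limiting.
X consumed = (4/1) × 2.458 = 9.832 mol
X remaining = 14.74 − 9.832 = 4.908 mol
mass = 4.908 × 213.40 = 1047 g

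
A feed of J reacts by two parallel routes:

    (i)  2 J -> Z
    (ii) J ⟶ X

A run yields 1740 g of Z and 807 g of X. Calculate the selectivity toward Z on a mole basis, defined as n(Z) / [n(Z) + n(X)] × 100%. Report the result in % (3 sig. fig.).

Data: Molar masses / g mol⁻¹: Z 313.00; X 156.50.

51.9 %

n(Z) = 1740 / 313.00 = 5.559 mol
n(X) = 807 / 156.50 = 5.157 mol
selectivity = 5.559/(5.559+5.157) × 100 = 51.88 %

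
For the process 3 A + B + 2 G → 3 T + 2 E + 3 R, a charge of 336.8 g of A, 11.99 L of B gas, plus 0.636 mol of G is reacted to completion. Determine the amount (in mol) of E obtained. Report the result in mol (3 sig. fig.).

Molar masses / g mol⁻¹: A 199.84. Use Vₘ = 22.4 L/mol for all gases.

0.636 mol

n(A) = 336.8 / 199.84 = 1.685 mol
n(B) = 11.99 / 22.4 = 0.5353 mol
n(G) = 0.6360 mol
n/ν → A: 0.5617, B: 0.5353, G: 0.3180; G is limiting.
n(E) = (2/2) × 0.6360 = 0.6360 mol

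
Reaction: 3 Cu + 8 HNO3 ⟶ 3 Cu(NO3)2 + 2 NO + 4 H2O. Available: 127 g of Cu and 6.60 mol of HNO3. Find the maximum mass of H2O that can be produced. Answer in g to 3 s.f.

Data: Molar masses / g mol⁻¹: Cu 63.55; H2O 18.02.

48.0 g

n(Cu) = 127.0 / 63.55 = 1.998 mol
n(HNO3) = 6.600 mol
n/ν → Cu: 0.6660, HNO3: 0.8250; Cu is limiting.
n(H2O) = (4/3) × 1.998 = 2.664 mol
mass = 2.664 × 18.02 = 48.01 g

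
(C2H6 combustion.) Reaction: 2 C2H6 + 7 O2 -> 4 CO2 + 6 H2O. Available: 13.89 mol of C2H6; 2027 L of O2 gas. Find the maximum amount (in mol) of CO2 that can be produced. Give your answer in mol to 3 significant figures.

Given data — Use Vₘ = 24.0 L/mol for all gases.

n(C2H6) = 13.89 mol
n(O2) = 2027 / 24.0 = 84.46 mol
n/ν → C2H6: 6.945, O2: 12.07; C2H6 is limiting.
n(CO2) = (4/2) × 13.89 = 27.78 mol

27.8 mol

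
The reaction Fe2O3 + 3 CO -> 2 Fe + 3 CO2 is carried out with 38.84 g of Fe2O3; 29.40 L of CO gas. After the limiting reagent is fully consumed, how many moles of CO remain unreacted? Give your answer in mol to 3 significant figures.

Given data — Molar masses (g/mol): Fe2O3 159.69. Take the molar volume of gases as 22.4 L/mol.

n(Fe2O3) = 38.84 / 159.69 = 0.2432 mol
n(CO) = 29.40 / 22.4 = 1.313 mol
n/ν for Fe2O3 = 0.2432/1 = 0.2432
n/ν for CO = 1.313/3 = 0.4377
Smallest n/ν is Fe2O3 → limiting reagent.
CO consumed = (3/1) × 0.2432 = 0.7296 mol
CO remaining = 1.313 − 0.7296 = 0.5834 mol

0.583 mol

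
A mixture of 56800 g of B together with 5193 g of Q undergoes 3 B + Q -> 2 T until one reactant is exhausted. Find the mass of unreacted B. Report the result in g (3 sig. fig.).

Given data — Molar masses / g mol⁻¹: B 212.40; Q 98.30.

23100 g

n(B) = 56800 / 212.40 = 267.4 mol
n(Q) = 5193 / 98.30 = 52.83 mol
n/ν → B: 89.13, Q: 52.83; Q is limiting.
B consumed = (3/1) × 52.83 = 158.5 mol
B remaining = 267.4 − 158.5 = 108.9 mol
mass = 108.9 × 212.40 = 23130 g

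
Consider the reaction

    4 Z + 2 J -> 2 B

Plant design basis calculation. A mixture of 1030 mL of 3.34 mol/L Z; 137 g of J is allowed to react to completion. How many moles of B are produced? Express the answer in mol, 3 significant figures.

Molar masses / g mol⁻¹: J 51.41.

1.72 mol

n(Z) = 3.34 × 1030/1000 = 3.440 mol
n(J) = 137.0 / 51.41 = 2.665 mol
n/ν for Z = 3.440/4 = 0.8600
n/ν for J = 2.665/2 = 1.333
Smallest n/ν is Z → limiting reagent.
n(B) = (2/4) × 3.440 = 1.720 mol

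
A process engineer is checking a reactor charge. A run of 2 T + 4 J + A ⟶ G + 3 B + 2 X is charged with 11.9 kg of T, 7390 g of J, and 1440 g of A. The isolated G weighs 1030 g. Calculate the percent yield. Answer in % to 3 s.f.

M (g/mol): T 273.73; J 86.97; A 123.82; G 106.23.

83.4 %

n(T) = 11.90×1000 / 273.73 = 43.47 mol
n(J) = 7390 / 86.97 = 84.97 mol
n(A) = 1440 / 123.82 = 11.63 mol
n/ν → T: 21.74, J: 21.24, A: 11.63; A is limiting.
theoretical n(G) = (1/1) × 11.63 = 11.63 mol → 1235 g
% yield = 1030 / 1235 × 100 = 83.40 %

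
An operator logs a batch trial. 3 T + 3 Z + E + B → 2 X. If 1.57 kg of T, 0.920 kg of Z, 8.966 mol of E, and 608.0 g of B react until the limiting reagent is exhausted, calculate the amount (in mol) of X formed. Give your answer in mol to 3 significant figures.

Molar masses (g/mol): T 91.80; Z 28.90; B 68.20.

11.4 mol

n(T) = 1.570×1000 / 91.80 = 17.10 mol
n(Z) = 0.9200×1000 / 28.90 = 31.83 mol
n(E) = 8.966 mol
n(B) = 608.0 / 68.20 = 8.915 mol
n/ν for T = 17.10/3 = 5.700
n/ν for Z = 31.83/3 = 10.61
n/ν for E = 8.966/1 = 8.966
n/ν for B = 8.915/1 = 8.915
Smallest n/ν is T → limiting reagent.
n(X) = (2/3) × 17.10 = 11.40 mol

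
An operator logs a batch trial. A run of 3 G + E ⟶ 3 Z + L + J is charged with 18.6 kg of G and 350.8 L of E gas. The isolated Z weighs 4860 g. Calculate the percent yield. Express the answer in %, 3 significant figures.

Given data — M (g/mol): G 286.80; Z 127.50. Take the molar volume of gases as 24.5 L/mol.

n(G) = 18.60×1000 / 286.80 = 64.85 mol
n(E) = 350.8 / 24.5 = 14.32 mol
n/ν for G = 64.85/3 = 21.62
n/ν for E = 14.32/1 = 14.32
Smallest n/ν is E → limiting reagent.
theoretical n(Z) = (3/1) × 14.32 = 42.96 mol → 5477 g
% yield = 4860 / 5477 × 100 = 88.73 %

88.7 %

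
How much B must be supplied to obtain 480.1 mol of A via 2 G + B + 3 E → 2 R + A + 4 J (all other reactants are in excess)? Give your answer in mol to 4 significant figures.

480.1 mol

n(A) = 480.1 mol
n(B) = (1/1) × 480.1 = 480.1 mol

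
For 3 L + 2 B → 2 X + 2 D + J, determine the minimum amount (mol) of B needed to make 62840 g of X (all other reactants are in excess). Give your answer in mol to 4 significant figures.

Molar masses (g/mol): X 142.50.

n(X) = 62840 / 142.50 = 441.0 mol
n(B) = (2/2) × 441.0 = 441.0 mol

441.0 mol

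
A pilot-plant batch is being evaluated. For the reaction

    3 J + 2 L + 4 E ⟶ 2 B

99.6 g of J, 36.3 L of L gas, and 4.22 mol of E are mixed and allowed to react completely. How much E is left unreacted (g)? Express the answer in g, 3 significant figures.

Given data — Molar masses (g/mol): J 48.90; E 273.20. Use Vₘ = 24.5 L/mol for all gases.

411 g

n(J) = 99.60 / 48.90 = 2.037 mol
n(L) = 36.30 / 24.5 = 1.482 mol
n(E) = 4.220 mol
n/ν → J: 0.6790, L: 0.7410, E: 1.055; J is limiting.
E consumed = (4/3) × 2.037 = 2.716 mol
E remaining = 4.220 − 2.716 = 1.504 mol
mass = 1.504 × 273.20 = 410.9 g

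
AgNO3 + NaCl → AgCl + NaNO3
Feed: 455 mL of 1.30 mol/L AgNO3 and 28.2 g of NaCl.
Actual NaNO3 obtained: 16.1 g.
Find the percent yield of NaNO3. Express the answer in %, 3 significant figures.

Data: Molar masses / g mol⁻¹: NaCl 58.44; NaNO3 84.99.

n(AgNO3) = 1.30 × 455.0/1000 = 0.5915 mol
n(NaCl) = 28.20 / 58.44 = 0.4825 mol
n/ν for AgNO3 = 0.5915/1 = 0.5915
n/ν for NaCl = 0.4825/1 = 0.4825
Smallest n/ν is NaCl → limiting reagent.
theoretical n(NaNO3) = (1/1) × 0.4825 = 0.4825 mol → 41.01 g
% yield = 16.1 / 41.01 × 100 = 39.26 %

39.3 %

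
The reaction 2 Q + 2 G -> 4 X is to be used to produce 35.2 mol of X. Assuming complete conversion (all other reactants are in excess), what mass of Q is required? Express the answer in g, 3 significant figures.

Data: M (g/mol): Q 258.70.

n(X) = 35.20 mol
n(Q) = (2/4) × 35.20 = 17.60 mol
mass = 17.60 × 258.70 = 4553 g

4550 g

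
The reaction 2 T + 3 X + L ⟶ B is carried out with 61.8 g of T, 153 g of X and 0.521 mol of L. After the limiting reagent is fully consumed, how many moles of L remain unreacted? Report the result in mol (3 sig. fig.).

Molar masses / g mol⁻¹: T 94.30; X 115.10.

0.193 mol

n(T) = 61.80 / 94.30 = 0.6554 mol
n(X) = 153.0 / 115.10 = 1.329 mol
n(L) = 0.5210 mol
n/ν for T = 0.6554/2 = 0.3277
n/ν for X = 1.329/3 = 0.4430
n/ν for L = 0.5210/1 = 0.5210
Smallest n/ν is T → limiting reagent.
L consumed = (1/2) × 0.6554 = 0.3277 mol
L remaining = 0.5210 − 0.3277 = 0.1933 mol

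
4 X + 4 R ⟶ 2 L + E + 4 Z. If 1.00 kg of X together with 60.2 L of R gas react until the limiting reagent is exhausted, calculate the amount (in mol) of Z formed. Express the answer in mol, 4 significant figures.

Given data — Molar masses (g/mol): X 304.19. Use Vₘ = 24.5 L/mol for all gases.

2.457 mol

n(X) = 1.000×1000 / 304.19 = 3.287 mol
n(R) = 60.20 / 24.5 = 2.457 mol
n/ν for X = 3.287/4 = 0.8218
n/ν for R = 2.457/4 = 0.6143
Smallest n/ν is R → limiting reagent.
n(Z) = (4/4) × 2.457 = 2.457 mol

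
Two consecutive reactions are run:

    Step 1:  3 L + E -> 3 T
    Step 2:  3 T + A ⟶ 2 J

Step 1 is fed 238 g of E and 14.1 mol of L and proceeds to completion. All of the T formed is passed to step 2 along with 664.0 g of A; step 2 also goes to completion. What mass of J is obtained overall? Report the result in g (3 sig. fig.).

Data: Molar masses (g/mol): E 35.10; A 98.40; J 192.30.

1810 g

Step 1:
n(E) = 238.0 / 35.10 = 6.781 mol
n(L) = 14.10 mol
n/ν for E = 6.781/1 = 6.781
n/ν for L = 14.10/3 = 4.700
Smallest n/ν is L → limiting reagent.
n(T) produced = (3/3) × 14.10 = 14.10 mol
Step 2:
n(T) available = 14.10 mol
n(A) = 664.0 / 98.40 = 6.748 mol
n/ν for T = 14.10/3 = 4.700
n/ν for A = 6.748/1 = 6.748
Smallest n/ν is T → limiting reagent.
n(J) = (2/3) × 14.10 = 9.400 mol
mass = 9.400 × 192.30 = 1808 g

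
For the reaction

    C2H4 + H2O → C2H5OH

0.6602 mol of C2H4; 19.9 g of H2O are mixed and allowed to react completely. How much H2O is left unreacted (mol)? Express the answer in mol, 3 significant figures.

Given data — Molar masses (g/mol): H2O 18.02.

0.444 mol

n(C2H4) = 0.6602 mol
n(H2O) = 19.90 / 18.02 = 1.104 mol
n/ν → C2H4: 0.6602, H2O: 1.104; C2H4 is limiting.
H2O consumed = (1/1) × 0.6602 = 0.6602 mol
H2O remaining = 1.104 − 0.6602 = 0.4438 mol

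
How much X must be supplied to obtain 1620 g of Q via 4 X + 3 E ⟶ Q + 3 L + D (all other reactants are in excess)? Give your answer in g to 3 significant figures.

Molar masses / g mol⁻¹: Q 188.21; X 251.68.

8670 g

n(Q) = 1620 / 188.21 = 8.607 mol
n(X) = (4/1) × 8.607 = 34.43 mol
mass = 34.43 × 251.68 = 8665 g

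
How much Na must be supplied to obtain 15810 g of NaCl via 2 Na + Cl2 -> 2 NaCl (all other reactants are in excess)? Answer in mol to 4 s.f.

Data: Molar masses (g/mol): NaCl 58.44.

n(NaCl) = 15810 / 58.44 = 270.5 mol
n(Na) = (2/2) × 270.5 = 270.5 mol

270.5 mol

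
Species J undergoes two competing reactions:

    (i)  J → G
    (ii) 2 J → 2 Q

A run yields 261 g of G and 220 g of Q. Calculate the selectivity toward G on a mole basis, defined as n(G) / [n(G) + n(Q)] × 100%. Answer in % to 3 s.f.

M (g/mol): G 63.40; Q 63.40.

54.3 %

n(G) = 261 / 63.40 = 4.117 mol
n(Q) = 220 / 63.40 = 3.470 mol
selectivity = 4.117/(4.117+3.470) × 100 = 54.26 %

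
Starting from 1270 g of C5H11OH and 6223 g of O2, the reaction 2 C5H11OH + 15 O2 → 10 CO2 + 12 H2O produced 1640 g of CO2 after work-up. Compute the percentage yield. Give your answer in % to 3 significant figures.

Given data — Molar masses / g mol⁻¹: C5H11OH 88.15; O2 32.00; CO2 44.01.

51.7 %

n(C5H11OH) = 1270 / 88.15 = 14.41 mol
n(O2) = 6223 / 32.00 = 194.5 mol
n/ν for C5H11OH = 14.41/2 = 7.205
n/ν for O2 = 194.5/15 = 12.97
Smallest n/ν is C5H11OH → limiting reagent.
theoretical n(CO2) = (10/2) × 14.41 = 72.05 mol → 3171 g
% yield = 1640 / 3171 × 100 = 51.72 %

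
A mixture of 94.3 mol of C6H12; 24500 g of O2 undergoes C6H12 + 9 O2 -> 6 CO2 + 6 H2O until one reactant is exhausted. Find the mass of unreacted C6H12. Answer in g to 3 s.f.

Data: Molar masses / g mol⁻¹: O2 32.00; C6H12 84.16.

n(C6H12) = 94.30 mol
n(O2) = 24500 / 32.00 = 765.6 mol
n/ν for C6H12 = 94.30/1 = 94.30
n/ν for O2 = 765.6/9 = 85.07
Smallest n/ν is O2 → limiting reagent.
C6H12 consumed = (1/9) × 765.6 = 85.07 mol
C6H12 remaining = 94.30 − 85.07 = 9.230 mol
mass = 9.230 × 84.16 = 776.8 g

777 g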